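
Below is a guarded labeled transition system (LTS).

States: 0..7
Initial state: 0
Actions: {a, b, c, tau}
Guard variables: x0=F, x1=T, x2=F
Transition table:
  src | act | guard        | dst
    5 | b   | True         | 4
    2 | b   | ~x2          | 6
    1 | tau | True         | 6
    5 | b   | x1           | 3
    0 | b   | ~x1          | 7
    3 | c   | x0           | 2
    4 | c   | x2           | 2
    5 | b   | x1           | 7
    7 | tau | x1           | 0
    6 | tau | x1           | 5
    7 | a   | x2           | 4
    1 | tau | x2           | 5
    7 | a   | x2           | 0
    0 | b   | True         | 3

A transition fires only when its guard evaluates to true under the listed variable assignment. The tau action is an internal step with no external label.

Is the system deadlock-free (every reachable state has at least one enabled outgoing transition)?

Answer: DEADLOCK at state 3

Analysis:
R = {0,3}
  0: b→3  [1 exit(s)]
  3: ∅  [STUCK]
Path to 3: b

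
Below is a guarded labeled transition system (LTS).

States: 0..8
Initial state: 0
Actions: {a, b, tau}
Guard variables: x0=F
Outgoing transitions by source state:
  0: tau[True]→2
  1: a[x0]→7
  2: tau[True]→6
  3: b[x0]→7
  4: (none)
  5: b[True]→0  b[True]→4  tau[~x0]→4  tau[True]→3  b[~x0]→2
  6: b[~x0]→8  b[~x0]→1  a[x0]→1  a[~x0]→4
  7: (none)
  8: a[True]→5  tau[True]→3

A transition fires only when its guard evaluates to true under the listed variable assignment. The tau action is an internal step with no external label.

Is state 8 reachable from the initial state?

Answer: REACHABLE

Working:
After dropping false guards: 12 live edges.
depth 0: {0}
depth 1: {2}  now seen {0,2}
depth 2: {6}  now seen {0,2,6}
depth 3: {1,4,8}  now seen {0,1,2,4,6,8}
depth 4: {3,5}  now seen {0,1,2,3,4,5,6,8}
Reach set: {0,1,2,3,4,5,6,8}
witness 8: tau·tau·b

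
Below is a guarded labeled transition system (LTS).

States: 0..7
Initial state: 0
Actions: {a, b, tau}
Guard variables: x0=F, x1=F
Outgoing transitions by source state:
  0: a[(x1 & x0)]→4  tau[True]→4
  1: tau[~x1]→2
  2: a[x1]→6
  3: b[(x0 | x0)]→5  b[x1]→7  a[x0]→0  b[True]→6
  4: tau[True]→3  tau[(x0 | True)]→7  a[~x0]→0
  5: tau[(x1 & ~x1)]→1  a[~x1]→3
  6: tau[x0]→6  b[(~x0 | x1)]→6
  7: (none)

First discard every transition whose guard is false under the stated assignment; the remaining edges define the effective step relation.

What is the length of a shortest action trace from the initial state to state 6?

BFS to 6:
  L0 = {0}
  L1 = {4}
  L2 = {3,7}
  L3 = {6}
6 enters at depth 3; path tau·tau·b

Answer: 3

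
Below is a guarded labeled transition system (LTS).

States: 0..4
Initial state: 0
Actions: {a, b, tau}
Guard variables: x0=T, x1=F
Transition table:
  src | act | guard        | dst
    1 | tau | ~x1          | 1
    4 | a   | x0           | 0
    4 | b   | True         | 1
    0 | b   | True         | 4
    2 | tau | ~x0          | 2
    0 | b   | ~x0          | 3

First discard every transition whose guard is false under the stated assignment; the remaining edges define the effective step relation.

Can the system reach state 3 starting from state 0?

Answer: UNREACHABLE

Trace:
After dropping false guards: 4 live edges.
Layer 0: {0}
Layer 1: {4}  total {0,4}
Layer 2: {1}  total {0,1,4}
Reachable = {0,1,4}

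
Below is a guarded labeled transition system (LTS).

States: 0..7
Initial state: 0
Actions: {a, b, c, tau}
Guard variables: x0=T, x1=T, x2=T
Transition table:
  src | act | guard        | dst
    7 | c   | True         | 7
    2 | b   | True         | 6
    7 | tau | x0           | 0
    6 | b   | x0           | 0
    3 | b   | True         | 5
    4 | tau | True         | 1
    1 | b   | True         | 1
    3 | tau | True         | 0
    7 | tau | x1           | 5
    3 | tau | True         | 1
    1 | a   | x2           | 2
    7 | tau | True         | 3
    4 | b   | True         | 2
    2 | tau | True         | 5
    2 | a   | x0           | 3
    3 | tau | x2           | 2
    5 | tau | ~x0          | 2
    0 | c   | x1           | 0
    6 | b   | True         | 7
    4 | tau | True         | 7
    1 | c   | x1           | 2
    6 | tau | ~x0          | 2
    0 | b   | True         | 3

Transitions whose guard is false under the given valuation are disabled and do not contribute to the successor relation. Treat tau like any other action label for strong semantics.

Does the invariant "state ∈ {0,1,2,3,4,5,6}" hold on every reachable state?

Safe = {0,1,2,3,4,5,6}
Reach set: {0,1,2,3,5,6,7}
  0: ✓
  1: ✓
  2: ✓
  3: ✓
  5: ✓
  6: ✓
  7: VIOLATES
witness against invariant: b·tau·b·b → 7

Answer: INVARIANT VIOLATED at state 7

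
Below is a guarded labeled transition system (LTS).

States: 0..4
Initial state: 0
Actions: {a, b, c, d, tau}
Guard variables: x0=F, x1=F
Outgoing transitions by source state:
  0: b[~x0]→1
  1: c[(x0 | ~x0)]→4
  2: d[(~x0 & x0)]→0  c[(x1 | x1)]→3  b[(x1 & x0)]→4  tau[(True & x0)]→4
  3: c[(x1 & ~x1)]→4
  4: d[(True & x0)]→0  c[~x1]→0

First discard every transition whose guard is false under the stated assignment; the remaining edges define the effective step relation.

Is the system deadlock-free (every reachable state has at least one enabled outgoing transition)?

Reach set: {0,1,4}
  0: b→1  [1 out]
  1: c→4  [1 out]
  4: c→0  [1 out]

Answer: DEADLOCK-FREE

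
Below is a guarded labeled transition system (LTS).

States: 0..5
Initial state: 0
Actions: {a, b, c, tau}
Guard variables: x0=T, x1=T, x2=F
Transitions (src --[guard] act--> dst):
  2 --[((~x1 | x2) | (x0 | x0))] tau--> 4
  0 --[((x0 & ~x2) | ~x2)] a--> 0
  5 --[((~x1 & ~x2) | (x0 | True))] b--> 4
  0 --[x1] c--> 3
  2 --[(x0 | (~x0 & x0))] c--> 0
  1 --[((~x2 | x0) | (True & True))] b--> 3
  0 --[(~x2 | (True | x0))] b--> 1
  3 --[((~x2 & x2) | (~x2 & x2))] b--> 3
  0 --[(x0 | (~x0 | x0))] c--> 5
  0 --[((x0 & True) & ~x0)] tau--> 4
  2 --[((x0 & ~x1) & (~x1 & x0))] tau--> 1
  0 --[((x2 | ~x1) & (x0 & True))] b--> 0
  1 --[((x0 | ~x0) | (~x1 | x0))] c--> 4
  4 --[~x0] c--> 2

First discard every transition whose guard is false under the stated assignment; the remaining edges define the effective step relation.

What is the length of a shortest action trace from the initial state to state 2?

Answer: UNREACHABLE

Working:
BFS to 2:
  depth 0: {0}
  depth 1: {1,3,5}
  depth 2: {4}
2 never appears.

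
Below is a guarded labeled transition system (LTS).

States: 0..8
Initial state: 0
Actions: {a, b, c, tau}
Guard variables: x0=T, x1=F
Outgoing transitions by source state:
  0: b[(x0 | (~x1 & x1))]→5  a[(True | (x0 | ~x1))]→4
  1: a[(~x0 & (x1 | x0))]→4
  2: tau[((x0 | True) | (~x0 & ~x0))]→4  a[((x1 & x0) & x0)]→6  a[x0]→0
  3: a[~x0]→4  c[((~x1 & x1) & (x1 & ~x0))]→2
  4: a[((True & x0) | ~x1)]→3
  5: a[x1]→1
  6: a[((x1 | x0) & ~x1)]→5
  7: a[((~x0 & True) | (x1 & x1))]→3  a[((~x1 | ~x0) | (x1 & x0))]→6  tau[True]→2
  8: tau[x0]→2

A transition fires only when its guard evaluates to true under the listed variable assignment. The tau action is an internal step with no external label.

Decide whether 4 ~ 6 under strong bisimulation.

Answer: BISIMILAR

Analysis:
Bisimulation quotient by refinement:
  round 0: {{0,1,2,3,4,5,6,7,8}}
  round 1: {{0},{1,3,5},{2,7},{4,6},{8}}
  round 2: {{0},{1,3,5},{2},{4,6},{7},{8}}
stable after 3 split(s): 6 block(s)
4∈{4,6}, 6∈{4,6}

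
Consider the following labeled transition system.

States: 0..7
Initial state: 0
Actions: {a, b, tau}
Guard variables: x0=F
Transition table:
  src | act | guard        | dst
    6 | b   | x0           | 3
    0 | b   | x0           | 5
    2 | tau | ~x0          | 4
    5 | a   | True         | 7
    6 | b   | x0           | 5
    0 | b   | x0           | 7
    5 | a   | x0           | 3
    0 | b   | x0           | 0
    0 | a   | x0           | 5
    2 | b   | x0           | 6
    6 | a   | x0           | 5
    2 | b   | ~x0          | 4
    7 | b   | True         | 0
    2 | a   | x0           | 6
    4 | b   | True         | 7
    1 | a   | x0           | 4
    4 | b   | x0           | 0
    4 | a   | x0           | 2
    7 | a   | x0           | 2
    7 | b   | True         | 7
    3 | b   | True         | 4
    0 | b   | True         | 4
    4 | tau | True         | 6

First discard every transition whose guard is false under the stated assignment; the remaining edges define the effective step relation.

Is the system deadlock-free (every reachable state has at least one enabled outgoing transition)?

Reach set: {0,4,6,7}
  0: b→4  [1 out]
  4: b→7  tau→6  [2 out]
  6: ∅  [deadlock]
  7: b→0  b→7  [2 out]
trace reaching 6: b·tau

Answer: DEADLOCK at state 6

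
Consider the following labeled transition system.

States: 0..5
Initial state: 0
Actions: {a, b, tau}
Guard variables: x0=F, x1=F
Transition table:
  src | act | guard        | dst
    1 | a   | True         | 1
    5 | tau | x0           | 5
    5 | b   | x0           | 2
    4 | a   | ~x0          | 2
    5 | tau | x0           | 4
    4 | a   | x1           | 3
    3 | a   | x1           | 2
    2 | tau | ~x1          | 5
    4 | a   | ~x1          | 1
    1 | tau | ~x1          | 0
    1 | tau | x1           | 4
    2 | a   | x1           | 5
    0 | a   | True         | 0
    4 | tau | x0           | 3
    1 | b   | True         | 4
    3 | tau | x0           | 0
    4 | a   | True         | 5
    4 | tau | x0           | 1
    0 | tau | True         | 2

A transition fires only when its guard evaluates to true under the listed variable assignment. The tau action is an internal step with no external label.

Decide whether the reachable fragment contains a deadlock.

Reachable = {0,2,5}
  0: a→0  tau→2  [2 out]
  2: tau→5  [1 out]
  5: ∅  [no exit]
Path to 5: tau·tau

Answer: DEADLOCK at state 5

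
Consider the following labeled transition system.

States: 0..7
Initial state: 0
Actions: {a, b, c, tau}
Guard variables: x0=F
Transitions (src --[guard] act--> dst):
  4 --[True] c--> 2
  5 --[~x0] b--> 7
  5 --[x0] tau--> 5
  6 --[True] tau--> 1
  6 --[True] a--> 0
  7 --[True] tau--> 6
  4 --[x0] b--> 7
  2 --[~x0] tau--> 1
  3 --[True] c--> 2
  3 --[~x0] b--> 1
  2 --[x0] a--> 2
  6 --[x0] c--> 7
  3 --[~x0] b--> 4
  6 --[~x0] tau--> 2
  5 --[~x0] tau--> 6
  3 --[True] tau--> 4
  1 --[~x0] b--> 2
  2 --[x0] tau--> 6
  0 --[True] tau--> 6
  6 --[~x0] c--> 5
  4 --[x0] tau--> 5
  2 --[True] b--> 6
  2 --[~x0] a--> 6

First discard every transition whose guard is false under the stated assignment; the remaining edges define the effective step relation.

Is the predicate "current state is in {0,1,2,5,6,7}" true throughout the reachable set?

Answer: INVARIANT HOLDS

Trace:
Safe = {0,1,2,5,6,7}
R = {0,1,2,5,6,7}
  0: safe
  1: safe
  2: safe
  5: safe
  6: safe
  7: safe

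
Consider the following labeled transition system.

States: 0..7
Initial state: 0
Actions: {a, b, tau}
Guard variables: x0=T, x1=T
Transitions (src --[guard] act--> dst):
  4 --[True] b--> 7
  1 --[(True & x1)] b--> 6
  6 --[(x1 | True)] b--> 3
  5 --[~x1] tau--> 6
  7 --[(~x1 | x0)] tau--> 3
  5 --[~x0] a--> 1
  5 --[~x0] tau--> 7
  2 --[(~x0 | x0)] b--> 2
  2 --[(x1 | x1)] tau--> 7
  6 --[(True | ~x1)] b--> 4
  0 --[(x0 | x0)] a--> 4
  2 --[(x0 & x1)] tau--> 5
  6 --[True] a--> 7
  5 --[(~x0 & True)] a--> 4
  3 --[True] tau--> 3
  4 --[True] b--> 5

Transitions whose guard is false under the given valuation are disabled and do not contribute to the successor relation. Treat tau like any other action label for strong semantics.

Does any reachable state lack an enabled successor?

R = {0,3,4,5,7}
  0: a→4  [1 exit(s)]
  3: tau→3  [1 exit(s)]
  4: b→5  b→7  [2 exit(s)]
  5: ∅  [STUCK]
  7: tau→3  [1 exit(s)]
trace reaching 5: a·b

Answer: DEADLOCK at state 5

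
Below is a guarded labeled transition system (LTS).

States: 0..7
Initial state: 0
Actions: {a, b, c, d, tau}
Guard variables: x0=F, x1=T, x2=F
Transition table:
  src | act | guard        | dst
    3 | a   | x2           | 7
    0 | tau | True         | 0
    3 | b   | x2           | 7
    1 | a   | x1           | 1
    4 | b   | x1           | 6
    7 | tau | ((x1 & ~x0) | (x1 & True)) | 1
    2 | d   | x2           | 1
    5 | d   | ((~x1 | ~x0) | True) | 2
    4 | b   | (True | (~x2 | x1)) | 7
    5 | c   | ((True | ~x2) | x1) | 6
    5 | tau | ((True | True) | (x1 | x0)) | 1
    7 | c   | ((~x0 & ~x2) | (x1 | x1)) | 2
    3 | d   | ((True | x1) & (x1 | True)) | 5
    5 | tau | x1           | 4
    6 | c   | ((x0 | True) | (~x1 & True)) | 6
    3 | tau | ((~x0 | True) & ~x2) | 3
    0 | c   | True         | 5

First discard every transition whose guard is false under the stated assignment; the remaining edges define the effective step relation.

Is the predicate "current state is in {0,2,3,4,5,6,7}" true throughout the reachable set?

Answer: INVARIANT VIOLATED at state 1

Trace:
Inv-set: {0,2,3,4,5,6,7}
R = {0,1,2,4,5,6,7}
  0: safe
  1: ✗ unsafe
  2: safe
  4: safe
  5: safe
  6: safe
  7: safe
witness against invariant: c·tau → 1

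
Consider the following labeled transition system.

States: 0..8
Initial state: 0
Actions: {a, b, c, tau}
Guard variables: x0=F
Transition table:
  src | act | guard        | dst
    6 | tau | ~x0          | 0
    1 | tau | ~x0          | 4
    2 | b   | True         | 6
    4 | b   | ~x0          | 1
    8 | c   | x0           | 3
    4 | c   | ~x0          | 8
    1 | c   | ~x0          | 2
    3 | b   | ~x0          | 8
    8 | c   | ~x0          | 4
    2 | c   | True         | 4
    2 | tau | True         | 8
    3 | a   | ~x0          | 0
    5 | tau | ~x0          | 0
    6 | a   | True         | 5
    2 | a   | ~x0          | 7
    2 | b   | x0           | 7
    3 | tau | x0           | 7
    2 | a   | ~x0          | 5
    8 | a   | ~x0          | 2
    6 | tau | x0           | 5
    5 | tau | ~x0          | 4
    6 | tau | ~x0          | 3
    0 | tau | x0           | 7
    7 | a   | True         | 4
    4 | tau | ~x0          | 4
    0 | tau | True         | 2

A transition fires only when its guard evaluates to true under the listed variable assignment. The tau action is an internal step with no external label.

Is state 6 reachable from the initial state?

Guard filter leaves 21 enabled edge(s).
L0 = {0}
L1 = {2}  now seen {0,2}
L2 = {4,5,6,7,8}  now seen {0,2,4,5,6,7,8}
L3 = {1,3}  now seen {0,1,2,3,4,5,6,7,8}
Reachable = {0,1,2,3,4,5,6,7,8}
trace reaching 6: tau·b

Answer: REACHABLE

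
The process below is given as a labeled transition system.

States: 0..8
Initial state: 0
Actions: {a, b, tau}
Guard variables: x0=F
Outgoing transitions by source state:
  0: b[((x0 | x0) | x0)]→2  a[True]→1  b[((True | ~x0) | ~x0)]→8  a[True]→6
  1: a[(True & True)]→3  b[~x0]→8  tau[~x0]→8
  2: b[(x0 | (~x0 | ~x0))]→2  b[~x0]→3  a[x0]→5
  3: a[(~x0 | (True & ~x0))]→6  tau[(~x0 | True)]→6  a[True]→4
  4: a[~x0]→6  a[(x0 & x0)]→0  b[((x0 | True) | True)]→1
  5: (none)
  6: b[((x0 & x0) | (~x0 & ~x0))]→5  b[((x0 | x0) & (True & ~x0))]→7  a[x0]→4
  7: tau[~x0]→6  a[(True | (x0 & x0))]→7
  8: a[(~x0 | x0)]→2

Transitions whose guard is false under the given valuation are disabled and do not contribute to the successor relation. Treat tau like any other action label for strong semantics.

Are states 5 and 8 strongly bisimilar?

Answer: NOT BISIMILAR

Analysis:
Bisimulation quotient by refinement:
  π0 = {{0,1,2,3,4,5,6,7,8}}
  π1 = {{0,4},{1},{2,6},{3,7},{5},{8}}
  π2 = {{0},{1},{2},{3},{4},{5},{6},{7},{8}}
stable after 3 split(s): 9 block(s)
[5]={5}  [8]={8}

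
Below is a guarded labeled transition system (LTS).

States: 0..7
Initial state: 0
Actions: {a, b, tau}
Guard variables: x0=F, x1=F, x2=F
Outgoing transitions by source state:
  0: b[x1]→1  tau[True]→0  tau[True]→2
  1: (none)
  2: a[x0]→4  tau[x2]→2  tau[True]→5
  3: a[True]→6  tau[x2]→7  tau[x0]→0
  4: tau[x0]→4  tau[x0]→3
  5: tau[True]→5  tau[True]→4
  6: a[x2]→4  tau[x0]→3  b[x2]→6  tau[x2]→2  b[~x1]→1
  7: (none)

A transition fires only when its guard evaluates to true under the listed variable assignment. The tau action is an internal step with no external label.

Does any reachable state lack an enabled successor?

Reach set: {0,2,4,5}
  0: tau→0  tau→2  [deg 2]
  2: tau→5  [deg 1]
  4: ∅  [deadlock]
  5: tau→4  tau→5  [deg 2]
Path to 4: tau·tau·tau

Answer: DEADLOCK at state 4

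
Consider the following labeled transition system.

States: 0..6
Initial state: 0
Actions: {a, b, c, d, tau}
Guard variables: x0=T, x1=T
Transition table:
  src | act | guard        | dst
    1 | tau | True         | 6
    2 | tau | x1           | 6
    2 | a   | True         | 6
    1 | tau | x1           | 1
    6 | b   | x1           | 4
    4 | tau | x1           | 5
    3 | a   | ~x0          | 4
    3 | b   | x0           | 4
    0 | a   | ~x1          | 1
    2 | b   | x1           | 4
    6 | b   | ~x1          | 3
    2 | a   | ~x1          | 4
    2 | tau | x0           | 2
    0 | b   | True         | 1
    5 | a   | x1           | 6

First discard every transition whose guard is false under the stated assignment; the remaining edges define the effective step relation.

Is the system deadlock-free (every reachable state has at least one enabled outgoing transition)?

Answer: DEADLOCK-FREE

Analysis:
R = {0,1,4,5,6}
  0: b→1  [deg 1]
  1: tau→1  tau→6  [deg 2]
  4: tau→5  [deg 1]
  5: a→6  [deg 1]
  6: b→4  [deg 1]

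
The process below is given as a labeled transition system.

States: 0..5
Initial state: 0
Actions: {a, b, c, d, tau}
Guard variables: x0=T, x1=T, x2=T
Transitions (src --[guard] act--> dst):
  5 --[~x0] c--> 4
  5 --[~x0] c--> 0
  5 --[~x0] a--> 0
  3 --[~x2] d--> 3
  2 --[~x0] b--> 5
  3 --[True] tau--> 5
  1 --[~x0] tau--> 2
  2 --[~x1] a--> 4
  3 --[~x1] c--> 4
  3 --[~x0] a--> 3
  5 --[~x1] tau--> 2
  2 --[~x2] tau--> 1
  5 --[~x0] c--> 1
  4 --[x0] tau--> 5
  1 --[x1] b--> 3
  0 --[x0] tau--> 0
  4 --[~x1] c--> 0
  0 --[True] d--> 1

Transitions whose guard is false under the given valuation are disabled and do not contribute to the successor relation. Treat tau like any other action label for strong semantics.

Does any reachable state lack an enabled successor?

Reachable = {0,1,3,5}
  0: d→1  tau→0  [2 exit(s)]
  1: b→3  [1 exit(s)]
  3: tau→5  [1 exit(s)]
  5: ∅  [STUCK]
witness 5: d·b·tau

Answer: DEADLOCK at state 5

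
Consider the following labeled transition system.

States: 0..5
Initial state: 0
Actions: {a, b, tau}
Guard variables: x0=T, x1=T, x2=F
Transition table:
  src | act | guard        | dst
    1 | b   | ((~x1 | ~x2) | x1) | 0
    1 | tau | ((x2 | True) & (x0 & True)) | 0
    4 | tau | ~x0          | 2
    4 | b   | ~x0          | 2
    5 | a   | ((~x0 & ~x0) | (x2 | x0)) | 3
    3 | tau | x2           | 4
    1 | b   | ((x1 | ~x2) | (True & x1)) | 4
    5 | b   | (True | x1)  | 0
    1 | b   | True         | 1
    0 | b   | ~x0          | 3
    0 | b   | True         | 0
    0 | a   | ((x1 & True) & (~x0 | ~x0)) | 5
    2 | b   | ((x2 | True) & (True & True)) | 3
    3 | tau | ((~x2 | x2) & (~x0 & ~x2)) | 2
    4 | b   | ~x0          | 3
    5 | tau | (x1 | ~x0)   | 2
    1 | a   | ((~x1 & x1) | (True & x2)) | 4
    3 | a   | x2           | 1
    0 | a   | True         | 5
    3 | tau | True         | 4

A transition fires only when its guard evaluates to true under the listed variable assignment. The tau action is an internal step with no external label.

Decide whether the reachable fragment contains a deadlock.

Answer: DEADLOCK at state 4

Working:
Reach set: {0,2,3,4,5}
  0: a→5  b→0  [2 out]
  2: b→3  [1 out]
  3: tau→4  [1 out]
  4: ∅  [STUCK]
  5: a→3  b→0  tau→2  [3 out]
trace reaching 4: a·a·tau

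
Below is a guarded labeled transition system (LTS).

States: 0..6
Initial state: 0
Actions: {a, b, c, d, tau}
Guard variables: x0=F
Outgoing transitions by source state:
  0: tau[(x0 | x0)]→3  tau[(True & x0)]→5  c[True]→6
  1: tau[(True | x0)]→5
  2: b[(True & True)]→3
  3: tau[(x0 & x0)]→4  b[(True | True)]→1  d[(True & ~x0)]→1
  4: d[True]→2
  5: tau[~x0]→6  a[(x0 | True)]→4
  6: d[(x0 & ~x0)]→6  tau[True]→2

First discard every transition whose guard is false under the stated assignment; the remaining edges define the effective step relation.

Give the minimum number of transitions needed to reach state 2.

Layered search for 2:
  Layer 0: {0}
  Layer 1: {6}
  Layer 2: {2}
depth(2)=2, e.g. c·tau

Answer: 2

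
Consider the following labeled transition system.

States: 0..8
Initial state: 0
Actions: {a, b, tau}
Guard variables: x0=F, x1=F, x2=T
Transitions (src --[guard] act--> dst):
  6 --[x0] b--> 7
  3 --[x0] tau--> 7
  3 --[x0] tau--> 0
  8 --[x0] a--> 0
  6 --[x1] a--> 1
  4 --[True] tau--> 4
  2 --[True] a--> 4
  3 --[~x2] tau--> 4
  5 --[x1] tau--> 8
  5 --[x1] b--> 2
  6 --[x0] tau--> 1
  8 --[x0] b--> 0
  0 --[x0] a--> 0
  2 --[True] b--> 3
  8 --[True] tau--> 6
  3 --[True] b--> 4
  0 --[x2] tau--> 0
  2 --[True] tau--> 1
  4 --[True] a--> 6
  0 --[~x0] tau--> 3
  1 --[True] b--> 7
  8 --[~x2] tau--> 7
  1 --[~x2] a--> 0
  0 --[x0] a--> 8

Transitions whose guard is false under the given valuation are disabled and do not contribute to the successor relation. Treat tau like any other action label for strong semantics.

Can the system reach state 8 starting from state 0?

Answer: UNREACHABLE

Working:
After dropping false guards: 10 live edges.
L0 = {0}
L1 = {3}  cumulative {0,3}
L2 = {4}  cumulative {0,3,4}
L3 = {6}  cumulative {0,3,4,6}
Reachable = {0,3,4,6}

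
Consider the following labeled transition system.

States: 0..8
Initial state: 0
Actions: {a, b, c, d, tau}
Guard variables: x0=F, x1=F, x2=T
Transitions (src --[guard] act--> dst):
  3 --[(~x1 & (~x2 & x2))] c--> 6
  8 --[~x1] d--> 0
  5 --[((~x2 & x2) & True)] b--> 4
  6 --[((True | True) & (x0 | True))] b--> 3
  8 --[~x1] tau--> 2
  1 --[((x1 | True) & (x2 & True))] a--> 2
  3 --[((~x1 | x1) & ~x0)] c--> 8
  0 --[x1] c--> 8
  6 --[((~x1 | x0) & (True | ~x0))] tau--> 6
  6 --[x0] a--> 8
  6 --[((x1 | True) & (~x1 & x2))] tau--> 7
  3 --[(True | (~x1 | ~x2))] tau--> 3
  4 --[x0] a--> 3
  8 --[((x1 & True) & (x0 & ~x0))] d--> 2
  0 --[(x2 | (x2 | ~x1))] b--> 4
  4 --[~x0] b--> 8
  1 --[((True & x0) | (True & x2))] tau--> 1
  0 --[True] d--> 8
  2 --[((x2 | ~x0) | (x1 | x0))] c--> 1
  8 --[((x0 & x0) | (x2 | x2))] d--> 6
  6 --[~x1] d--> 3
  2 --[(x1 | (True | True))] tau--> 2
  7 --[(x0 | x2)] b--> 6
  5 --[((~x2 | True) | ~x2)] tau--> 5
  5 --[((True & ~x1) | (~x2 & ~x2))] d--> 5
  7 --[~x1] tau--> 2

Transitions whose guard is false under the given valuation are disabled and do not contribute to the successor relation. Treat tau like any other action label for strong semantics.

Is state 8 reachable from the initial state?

Answer: REACHABLE

Analysis:
20 transition(s) survive guard evaluation.
L0 = {0}
L1 = {4,8}  cumulative {0,4,8}
L2 = {2,6}  cumulative {0,2,4,6,8}
L3 = {1,3,7}  cumulative {0,1,2,3,4,6,7,8}
Reach set: {0,1,2,3,4,6,7,8}
trace reaching 8: d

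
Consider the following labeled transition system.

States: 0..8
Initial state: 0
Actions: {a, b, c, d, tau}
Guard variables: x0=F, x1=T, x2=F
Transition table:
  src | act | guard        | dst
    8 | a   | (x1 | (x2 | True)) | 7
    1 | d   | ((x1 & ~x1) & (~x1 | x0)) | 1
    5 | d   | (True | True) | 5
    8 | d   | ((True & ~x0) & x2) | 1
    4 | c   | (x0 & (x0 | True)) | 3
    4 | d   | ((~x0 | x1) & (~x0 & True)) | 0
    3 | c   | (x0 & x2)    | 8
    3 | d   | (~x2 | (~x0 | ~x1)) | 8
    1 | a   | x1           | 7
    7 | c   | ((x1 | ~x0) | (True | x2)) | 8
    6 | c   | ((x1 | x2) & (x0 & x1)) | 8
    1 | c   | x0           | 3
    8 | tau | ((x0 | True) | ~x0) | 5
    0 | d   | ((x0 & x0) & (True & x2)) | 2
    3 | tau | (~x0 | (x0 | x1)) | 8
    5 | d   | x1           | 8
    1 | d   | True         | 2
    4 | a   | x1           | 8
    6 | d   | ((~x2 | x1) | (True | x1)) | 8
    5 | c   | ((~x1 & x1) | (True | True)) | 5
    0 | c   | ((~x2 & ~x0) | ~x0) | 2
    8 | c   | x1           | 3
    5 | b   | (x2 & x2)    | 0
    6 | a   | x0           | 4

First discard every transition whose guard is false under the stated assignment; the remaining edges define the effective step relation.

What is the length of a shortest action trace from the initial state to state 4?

Layered search for 4:
  L0 = {0}
  L1 = {2}
4 never appears.

Answer: UNREACHABLE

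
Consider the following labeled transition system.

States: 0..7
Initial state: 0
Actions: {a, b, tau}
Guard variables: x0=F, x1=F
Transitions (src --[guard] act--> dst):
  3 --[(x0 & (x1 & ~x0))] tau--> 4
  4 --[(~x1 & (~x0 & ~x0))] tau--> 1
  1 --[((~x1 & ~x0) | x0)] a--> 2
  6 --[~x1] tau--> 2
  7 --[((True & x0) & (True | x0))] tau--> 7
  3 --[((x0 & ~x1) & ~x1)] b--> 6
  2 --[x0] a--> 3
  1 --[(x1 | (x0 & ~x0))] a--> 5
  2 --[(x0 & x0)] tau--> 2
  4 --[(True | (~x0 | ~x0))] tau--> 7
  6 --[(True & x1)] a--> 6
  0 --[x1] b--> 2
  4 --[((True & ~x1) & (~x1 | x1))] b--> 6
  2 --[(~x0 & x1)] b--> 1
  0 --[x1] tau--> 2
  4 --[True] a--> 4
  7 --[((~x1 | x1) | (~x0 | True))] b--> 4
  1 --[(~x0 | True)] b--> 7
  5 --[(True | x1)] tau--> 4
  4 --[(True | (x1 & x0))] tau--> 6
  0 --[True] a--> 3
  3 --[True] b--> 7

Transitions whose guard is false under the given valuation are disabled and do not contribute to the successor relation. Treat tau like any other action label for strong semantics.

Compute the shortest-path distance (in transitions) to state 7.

BFS to 7:
  L0 = {0}
  L1 = {3}
  L2 = {7}
7 enters at depth 2; path a·b

Answer: 2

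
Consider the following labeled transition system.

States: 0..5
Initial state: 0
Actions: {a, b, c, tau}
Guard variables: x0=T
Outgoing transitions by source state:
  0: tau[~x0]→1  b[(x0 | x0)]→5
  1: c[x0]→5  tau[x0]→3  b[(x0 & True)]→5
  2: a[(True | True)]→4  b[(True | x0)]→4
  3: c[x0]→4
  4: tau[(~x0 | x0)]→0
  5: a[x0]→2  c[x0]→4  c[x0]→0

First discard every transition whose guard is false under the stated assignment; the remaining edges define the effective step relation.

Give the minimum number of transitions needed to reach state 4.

Answer: 2

Trace:
BFS to 4:
  Layer 0: {0}
  Layer 1: {5}
  Layer 2: {2,4}
4 enters at depth 2; path b·c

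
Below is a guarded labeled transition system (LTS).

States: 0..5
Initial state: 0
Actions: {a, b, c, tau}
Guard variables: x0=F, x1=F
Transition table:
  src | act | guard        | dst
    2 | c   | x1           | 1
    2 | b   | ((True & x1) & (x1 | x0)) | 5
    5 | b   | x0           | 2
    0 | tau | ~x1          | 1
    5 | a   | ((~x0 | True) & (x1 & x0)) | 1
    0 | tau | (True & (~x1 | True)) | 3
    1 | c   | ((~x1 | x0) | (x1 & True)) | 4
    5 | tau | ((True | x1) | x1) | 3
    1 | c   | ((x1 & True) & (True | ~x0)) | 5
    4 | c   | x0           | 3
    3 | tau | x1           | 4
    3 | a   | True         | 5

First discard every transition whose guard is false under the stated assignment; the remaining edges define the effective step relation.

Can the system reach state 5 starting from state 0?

Answer: REACHABLE

Analysis:
5 transition(s) survive guard evaluation.
L0 = {0}
L1 = {1,3}  total {0,1,3}
L2 = {4,5}  total {0,1,3,4,5}
Reach set: {0,1,3,4,5}
Path to 5: tau·a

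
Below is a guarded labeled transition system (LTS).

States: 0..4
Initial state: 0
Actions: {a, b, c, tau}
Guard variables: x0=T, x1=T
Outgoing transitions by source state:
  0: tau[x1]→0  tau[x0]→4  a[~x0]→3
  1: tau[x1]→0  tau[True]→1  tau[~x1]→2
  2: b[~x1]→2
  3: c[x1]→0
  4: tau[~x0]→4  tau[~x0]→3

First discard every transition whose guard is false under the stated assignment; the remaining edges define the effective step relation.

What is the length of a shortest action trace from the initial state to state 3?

Breadth-first toward 3:
  L0 = {0}
  L1 = {4}
3 never appears.

Answer: UNREACHABLE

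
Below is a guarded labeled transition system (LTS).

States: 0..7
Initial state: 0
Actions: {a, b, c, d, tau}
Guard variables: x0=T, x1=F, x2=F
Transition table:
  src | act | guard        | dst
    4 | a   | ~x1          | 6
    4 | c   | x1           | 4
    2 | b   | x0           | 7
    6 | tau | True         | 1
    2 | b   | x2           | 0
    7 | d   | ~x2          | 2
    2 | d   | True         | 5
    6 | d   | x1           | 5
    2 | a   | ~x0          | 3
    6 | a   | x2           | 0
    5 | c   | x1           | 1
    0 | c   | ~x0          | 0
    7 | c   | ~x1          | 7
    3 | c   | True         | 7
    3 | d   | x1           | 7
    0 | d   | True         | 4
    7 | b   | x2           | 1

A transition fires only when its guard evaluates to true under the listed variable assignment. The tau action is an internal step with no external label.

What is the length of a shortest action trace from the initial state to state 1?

BFS to 1:
  depth 0: {0}
  depth 1: {4}
  depth 2: {6}
  depth 3: {1}
1 enters at depth 3; path d·a·tau

Answer: 3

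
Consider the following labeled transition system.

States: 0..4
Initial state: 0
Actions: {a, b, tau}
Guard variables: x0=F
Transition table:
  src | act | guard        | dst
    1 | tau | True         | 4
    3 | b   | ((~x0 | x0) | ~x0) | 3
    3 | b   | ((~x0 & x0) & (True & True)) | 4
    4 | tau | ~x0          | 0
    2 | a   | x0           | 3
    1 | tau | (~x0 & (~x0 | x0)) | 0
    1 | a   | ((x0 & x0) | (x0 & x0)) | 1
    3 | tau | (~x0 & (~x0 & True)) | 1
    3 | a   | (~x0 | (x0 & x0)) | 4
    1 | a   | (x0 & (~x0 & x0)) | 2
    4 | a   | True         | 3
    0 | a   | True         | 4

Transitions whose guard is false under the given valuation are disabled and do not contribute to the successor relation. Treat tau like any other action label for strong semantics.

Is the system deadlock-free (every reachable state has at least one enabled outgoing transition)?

R = {0,1,3,4}
  0: a→4  [1 out]
  1: tau→0  tau→4  [2 out]
  3: a→4  b→3  tau→1  [3 out]
  4: a→3  tau→0  [2 out]

Answer: DEADLOCK-FREE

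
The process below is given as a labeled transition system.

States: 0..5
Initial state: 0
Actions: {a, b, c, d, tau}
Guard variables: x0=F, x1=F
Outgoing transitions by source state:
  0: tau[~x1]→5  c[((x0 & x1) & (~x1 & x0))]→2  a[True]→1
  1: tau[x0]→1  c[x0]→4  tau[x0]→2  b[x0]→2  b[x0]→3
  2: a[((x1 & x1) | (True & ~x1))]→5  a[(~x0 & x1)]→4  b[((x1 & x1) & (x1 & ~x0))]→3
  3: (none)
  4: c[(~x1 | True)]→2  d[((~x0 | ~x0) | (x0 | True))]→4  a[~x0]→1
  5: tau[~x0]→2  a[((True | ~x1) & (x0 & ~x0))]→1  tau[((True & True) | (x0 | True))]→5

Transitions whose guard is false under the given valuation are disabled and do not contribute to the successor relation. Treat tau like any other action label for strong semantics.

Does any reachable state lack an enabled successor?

Reachable = {0,1,2,5}
  0: a→1  tau→5  [2 exit(s)]
  1: ∅  [deadlock]
  2: a→5  [1 exit(s)]
  5: tau→2  tau→5  [2 exit(s)]
trace reaching 1: a

Answer: DEADLOCK at state 1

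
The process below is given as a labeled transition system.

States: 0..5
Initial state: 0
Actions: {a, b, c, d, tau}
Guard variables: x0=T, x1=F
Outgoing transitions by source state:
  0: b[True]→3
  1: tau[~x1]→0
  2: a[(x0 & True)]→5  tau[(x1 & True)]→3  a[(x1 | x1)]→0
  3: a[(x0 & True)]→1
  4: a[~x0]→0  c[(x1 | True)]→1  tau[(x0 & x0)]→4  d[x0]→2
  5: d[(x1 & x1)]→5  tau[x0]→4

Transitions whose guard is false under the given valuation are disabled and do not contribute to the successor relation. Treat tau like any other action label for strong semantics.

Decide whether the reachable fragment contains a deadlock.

Answer: DEADLOCK-FREE

Working:
R = {0,1,3}
  0: b→3  [1 out]
  1: tau→0  [1 out]
  3: a→1  [1 out]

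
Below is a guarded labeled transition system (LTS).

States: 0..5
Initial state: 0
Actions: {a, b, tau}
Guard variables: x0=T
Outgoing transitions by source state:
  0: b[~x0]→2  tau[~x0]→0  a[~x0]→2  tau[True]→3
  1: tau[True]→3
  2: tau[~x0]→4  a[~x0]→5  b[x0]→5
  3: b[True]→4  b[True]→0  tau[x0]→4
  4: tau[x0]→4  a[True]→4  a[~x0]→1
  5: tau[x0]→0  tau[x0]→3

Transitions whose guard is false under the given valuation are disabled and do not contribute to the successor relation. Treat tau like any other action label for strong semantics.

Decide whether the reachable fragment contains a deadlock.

Answer: DEADLOCK-FREE

Analysis:
Reach set: {0,3,4}
  0: tau→3  [deg 1]
  3: b→0  b→4  tau→4  [deg 3]
  4: a→4  tau→4  [deg 2]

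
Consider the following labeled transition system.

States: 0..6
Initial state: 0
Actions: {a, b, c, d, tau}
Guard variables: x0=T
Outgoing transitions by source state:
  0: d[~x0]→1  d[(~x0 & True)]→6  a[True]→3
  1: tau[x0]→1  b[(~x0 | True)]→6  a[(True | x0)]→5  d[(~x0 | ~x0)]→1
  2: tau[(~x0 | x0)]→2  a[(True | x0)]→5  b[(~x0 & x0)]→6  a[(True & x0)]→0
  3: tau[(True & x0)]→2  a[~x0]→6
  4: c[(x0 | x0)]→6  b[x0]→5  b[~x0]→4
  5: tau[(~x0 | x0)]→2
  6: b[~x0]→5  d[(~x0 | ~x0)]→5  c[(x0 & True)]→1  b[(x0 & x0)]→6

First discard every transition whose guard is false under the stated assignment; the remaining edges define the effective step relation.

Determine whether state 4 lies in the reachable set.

13 transition(s) survive guard evaluation.
Layer 0: {0}
Layer 1: {3}  now seen {0,3}
Layer 2: {2}  now seen {0,2,3}
Layer 3: {5}  now seen {0,2,3,5}
Reach set: {0,2,3,5}

Answer: UNREACHABLE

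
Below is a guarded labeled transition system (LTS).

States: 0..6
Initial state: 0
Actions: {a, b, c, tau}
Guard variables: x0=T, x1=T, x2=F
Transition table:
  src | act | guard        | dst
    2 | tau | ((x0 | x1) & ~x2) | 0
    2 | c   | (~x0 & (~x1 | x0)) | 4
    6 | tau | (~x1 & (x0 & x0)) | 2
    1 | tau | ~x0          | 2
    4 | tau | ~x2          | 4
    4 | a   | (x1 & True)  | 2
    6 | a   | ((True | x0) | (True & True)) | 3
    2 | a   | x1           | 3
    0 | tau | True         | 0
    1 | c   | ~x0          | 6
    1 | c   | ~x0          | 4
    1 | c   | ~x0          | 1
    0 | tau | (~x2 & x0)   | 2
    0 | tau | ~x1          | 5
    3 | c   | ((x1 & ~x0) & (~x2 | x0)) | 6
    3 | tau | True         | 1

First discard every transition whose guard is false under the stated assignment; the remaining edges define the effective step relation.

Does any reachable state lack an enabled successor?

Answer: DEADLOCK at state 1

Working:
Reach set: {0,1,2,3}
  0: tau→0  tau→2  [2 out]
  1: ∅  [deadlock]
  2: a→3  tau→0  [2 out]
  3: tau→1  [1 out]
Path to 1: tau·a·tau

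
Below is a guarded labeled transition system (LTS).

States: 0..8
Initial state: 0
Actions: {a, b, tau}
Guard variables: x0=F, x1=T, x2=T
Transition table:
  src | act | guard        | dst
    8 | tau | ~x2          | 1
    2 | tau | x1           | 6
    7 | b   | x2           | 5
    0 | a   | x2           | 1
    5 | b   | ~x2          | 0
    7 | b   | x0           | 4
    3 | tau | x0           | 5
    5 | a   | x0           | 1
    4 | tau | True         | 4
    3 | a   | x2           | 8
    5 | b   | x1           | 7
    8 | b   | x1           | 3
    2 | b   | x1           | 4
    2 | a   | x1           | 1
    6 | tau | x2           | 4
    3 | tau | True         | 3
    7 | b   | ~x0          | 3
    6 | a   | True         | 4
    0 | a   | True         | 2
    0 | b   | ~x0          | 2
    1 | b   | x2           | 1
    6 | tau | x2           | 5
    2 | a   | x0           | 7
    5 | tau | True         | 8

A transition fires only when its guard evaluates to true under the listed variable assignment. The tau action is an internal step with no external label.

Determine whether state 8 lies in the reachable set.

Answer: REACHABLE

Working:
18 transition(s) survive guard evaluation.
L0 = {0}
L1 = {1,2}  total {0,1,2}
L2 = {4,6}  total {0,1,2,4,6}
L3 = {5}  total {0,1,2,4,5,6}
L4 = {7,8}  total {0,1,2,4,5,6,7,8}
L5 = {3}  total {0,1,2,3,4,5,6,7,8}
Reach set: {0,1,2,3,4,5,6,7,8}
witness 8: a·tau·tau·tau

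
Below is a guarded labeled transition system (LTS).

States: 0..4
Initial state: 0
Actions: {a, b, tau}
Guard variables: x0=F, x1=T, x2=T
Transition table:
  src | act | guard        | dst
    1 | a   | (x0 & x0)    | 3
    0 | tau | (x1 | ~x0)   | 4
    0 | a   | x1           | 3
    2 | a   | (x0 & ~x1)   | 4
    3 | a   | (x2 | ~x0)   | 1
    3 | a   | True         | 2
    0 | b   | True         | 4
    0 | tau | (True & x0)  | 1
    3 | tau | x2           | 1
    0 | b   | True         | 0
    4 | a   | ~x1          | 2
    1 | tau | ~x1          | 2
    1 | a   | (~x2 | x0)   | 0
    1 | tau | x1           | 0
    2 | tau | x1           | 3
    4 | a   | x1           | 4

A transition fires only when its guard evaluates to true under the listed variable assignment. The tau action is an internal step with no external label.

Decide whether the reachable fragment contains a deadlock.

Answer: DEADLOCK-FREE

Working:
Reachable = {0,1,2,3,4}
  0: a→3  b→0  b→4  tau→4  [4 exit(s)]
  1: tau→0  [1 exit(s)]
  2: tau→3  [1 exit(s)]
  3: a→1  a→2  tau→1  [3 exit(s)]
  4: a→4  [1 exit(s)]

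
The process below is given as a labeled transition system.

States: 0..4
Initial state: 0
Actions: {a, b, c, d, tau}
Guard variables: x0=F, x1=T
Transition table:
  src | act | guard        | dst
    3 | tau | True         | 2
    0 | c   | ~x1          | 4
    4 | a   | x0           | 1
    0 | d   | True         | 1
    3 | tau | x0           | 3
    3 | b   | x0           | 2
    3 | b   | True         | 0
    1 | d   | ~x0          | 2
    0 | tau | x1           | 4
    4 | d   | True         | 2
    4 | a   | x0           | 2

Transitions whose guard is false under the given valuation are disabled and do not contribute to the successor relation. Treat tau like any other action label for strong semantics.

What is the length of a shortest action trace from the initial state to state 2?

Answer: 2

Trace:
Layered search for 2:
  L0 = {0}
  L1 = {1,4}
  L2 = {2}
depth(2)=2, e.g. d·d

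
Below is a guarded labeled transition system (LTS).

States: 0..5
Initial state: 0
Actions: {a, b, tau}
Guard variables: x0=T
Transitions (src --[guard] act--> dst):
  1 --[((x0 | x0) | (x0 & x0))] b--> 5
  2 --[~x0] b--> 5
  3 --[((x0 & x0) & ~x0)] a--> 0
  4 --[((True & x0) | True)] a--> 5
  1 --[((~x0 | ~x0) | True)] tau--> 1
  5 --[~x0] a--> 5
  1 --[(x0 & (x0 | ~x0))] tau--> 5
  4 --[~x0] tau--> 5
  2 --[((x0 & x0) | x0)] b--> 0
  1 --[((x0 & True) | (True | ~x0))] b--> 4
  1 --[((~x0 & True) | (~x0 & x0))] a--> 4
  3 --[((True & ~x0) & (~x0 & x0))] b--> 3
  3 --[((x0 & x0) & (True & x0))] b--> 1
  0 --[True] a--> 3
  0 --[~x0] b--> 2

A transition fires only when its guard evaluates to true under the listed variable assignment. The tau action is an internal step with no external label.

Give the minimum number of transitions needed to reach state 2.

Answer: UNREACHABLE

Analysis:
Layered search for 2:
  L0 = {0}
  L1 = {3}
  L2 = {1}
  L3 = {4,5}
2 never appears.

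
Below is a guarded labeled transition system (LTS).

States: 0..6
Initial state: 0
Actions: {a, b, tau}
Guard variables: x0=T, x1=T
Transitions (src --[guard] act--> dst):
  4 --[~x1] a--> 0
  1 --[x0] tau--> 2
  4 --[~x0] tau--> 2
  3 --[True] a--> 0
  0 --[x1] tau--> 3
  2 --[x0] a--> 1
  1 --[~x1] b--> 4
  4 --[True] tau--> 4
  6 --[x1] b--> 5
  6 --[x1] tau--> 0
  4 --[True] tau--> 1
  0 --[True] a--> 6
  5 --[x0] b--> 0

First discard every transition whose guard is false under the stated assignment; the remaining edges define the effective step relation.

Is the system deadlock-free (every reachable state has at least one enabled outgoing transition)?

R = {0,3,5,6}
  0: a→6  tau→3  [deg 2]
  3: a→0  [deg 1]
  5: b→0  [deg 1]
  6: b→5  tau→0  [deg 2]

Answer: DEADLOCK-FREE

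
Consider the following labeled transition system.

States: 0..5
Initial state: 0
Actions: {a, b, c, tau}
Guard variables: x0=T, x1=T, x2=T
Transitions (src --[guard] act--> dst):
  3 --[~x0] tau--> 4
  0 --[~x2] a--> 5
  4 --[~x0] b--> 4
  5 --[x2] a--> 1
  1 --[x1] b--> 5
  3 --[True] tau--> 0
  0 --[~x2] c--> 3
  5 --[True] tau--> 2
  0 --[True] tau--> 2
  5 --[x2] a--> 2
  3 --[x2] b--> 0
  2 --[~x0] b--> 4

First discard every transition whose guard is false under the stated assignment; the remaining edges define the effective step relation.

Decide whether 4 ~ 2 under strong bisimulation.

Refine partition for ~:
  round 0: {{0,1,2,3,4,5}}
  round 1: {{0},{1},{2,4},{3},{5}}
stable after 2 split(s): 5 block(s)
class of 4: {2,4}; class of 2: {2,4}

Answer: BISIMILAR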